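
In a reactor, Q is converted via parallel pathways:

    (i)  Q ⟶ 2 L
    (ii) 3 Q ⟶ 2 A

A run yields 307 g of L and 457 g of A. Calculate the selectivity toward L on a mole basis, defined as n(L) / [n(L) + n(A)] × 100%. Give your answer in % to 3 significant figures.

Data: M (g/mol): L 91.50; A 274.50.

n(L) = 307 / 91.50 = 3.355 mol
n(A) = 457 / 274.50 = 1.665 mol
selectivity = 3.355/(3.355+1.665) × 100 = 66.83 %

66.8 %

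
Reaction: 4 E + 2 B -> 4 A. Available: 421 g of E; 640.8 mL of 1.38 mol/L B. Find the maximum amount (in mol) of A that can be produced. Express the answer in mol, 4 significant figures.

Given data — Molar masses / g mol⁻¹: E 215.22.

n(E) = 421.0 / 215.22 = 1.956 mol
n(B) = 1.38 × 640.8/1000 = 0.8843 mol
n/ν for E = 1.956/4 = 0.4890
n/ν for B = 0.8843/2 = 0.4422
Smallest n/ν is B → limiting reagent.
n(A) = (4/2) × 0.8843 = 1.769 mol

1.769 mol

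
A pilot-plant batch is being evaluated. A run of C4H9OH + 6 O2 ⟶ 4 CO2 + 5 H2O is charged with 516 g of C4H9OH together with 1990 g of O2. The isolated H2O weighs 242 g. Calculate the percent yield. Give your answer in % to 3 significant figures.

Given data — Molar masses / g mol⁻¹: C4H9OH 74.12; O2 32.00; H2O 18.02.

38.6 %

n(C4H9OH) = 516.0 / 74.12 = 6.962 mol
n(O2) = 1990 / 32.00 = 62.19 mol
n/ν → C4H9OH: 6.962, O2: 10.37; C4H9OH is limiting.
theoretical n(H2O) = (5/1) × 6.962 = 34.81 mol → 627.3 g
% yield = 242 / 627.3 × 100 = 38.58 %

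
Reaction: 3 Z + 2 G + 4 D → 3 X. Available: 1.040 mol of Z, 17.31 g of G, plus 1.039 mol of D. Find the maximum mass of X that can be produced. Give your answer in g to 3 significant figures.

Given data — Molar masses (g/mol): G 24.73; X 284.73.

222 g

n(Z) = 1.040 mol
n(G) = 17.31 / 24.73 = 0.7000 mol
n(D) = 1.039 mol
n/ν → Z: 0.3467, G: 0.3500, D: 0.2598; D is limiting.
n(X) = (3/4) × 1.039 = 0.7793 mol
mass = 0.7793 × 284.73 = 221.9 g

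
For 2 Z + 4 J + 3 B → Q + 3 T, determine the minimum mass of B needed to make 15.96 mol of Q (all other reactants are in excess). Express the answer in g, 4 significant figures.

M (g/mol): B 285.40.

13660 g

n(Q) = 15.96 mol
n(B) = (3/1) × 15.96 = 47.88 mol
mass = 47.88 × 285.40 = 13660 g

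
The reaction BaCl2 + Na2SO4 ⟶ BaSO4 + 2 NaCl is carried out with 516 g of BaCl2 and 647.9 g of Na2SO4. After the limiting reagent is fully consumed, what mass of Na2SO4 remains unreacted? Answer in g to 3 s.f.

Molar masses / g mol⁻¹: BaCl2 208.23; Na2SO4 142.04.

296 g

n(BaCl2) = 516.0 / 208.23 = 2.478 mol
n(Na2SO4) = 647.9 / 142.04 = 4.561 mol
n/ν for BaCl2 = 2.478/1 = 2.478
n/ν for Na2SO4 = 4.561/1 = 4.561
Smallest n/ν is BaCl2 → limiting reagent.
Na2SO4 consumed = (1/1) × 2.478 = 2.478 mol
Na2SO4 remaining = 4.561 − 2.478 = 2.083 mol
mass = 2.083 × 142.04 = 295.9 g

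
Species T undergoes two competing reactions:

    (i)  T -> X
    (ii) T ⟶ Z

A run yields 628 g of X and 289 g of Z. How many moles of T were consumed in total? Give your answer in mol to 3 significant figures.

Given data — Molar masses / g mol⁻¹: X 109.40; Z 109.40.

8.38 mol

n(X) = 628 / 109.40 = 5.740 mol
n(Z) = 289 / 109.40 = 2.642 mol
n(T) via (i) = (1/1)×5.740 = 5.740 mol
n(T) via (ii) = (1/1)×2.642 = 2.642 mol
total n(T) = 5.740 + 2.642 = 8.382 mol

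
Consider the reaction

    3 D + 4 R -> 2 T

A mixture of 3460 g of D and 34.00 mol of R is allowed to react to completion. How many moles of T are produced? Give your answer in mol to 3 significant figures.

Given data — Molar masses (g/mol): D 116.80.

17.0 mol

n(D) = 3460 / 116.80 = 29.62 mol
n(R) = 34.00 mol
n/ν → D: 9.873, R: 8.500; R is limiting.
n(T) = (2/4) × 34.00 = 17.00 mol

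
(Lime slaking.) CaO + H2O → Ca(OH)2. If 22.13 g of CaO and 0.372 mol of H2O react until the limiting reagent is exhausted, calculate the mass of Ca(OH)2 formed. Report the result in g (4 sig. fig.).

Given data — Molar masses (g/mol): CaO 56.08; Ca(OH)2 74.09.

n(CaO) = 22.13 / 56.08 = 0.3946 mol
n(H2O) = 0.3720 mol
n/ν → CaO: 0.3946, H2O: 0.3720; H2O is limiting.
n(Ca(OH)2) = (1/1) × 0.3720 = 0.3720 mol
mass = 0.3720 × 74.09 = 27.56 g

27.56 g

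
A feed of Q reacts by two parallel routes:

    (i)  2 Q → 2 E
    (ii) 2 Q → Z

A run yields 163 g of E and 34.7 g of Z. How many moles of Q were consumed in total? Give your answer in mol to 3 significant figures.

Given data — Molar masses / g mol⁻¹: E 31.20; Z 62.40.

6.34 mol

n(E) = 163 / 31.20 = 5.224 mol
n(Z) = 34.7 / 62.40 = 0.5561 mol
n(Q) via (i) = (2/2)×5.224 = 5.224 mol
n(Q) via (ii) = (2/1)×0.5561 = 1.112 mol
total n(Q) = 5.224 + 1.112 = 6.336 mol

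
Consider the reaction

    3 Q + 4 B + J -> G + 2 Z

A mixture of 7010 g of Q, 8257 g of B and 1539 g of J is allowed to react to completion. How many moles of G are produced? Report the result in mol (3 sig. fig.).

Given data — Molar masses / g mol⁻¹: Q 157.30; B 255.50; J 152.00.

n(Q) = 7010 / 157.30 = 44.56 mol
n(B) = 8257 / 255.50 = 32.32 mol
n(J) = 1539 / 152.00 = 10.13 mol
n/ν → Q: 14.85, B: 8.080, J: 10.13; B is limiting.
n(G) = (1/4) × 32.32 = 8.080 mol

8.08 mol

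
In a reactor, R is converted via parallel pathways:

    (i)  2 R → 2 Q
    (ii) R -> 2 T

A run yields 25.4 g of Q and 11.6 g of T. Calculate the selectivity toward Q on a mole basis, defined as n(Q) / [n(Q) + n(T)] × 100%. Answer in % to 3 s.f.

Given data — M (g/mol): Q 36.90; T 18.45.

n(Q) = 25.4 / 36.90 = 0.6883 mol
n(T) = 11.6 / 18.45 = 0.6287 mol
selectivity = 0.6883/(0.6883+0.6287) × 100 = 52.26 %

52.3 %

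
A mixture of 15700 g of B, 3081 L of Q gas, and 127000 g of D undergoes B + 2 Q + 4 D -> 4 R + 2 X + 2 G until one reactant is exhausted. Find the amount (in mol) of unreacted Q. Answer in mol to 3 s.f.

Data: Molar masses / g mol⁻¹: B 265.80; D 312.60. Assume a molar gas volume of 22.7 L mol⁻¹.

17.6 mol

n(B) = 15700 / 265.80 = 59.07 mol
n(Q) = 3081 / 22.7 = 135.7 mol
n(D) = 127000 / 312.60 = 406.3 mol
n/ν for B = 59.07/1 = 59.07
n/ν for Q = 135.7/2 = 67.85
n/ν for D = 406.3/4 = 101.6
Smallest n/ν is B → limiting reagent.
Q consumed = (2/1) × 59.07 = 118.1 mol
Q remaining = 135.7 − 118.1 = 17.60 mol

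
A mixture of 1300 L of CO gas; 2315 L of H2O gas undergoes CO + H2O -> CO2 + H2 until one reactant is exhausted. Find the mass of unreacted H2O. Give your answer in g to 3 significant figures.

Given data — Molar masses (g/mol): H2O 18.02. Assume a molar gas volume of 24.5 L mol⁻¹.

747 g

n(CO) = 1300 / 24.5 = 53.06 mol
n(H2O) = 2315 / 24.5 = 94.49 mol
n/ν for CO = 53.06/1 = 53.06
n/ν for H2O = 94.49/1 = 94.49
Smallest n/ν is CO → limiting reagent.
H2O consumed = (1/1) × 53.06 = 53.06 mol
H2O remaining = 94.49 − 53.06 = 41.43 mol
mass = 41.43 × 18.02 = 746.6 g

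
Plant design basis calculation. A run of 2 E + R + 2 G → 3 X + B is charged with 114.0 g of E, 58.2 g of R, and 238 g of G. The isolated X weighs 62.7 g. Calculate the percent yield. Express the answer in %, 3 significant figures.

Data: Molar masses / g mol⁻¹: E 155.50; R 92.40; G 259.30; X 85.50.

n(E) = 114.0 / 155.50 = 0.7331 mol
n(R) = 58.20 / 92.40 = 0.6299 mol
n(G) = 238.0 / 259.30 = 0.9179 mol
n/ν → E: 0.3666, R: 0.6299, G: 0.4590; E is limiting.
theoretical n(X) = (3/2) × 0.7331 = 1.100 mol → 94.05 g
% yield = 62.7 / 94.05 × 100 = 66.67 %

66.7 %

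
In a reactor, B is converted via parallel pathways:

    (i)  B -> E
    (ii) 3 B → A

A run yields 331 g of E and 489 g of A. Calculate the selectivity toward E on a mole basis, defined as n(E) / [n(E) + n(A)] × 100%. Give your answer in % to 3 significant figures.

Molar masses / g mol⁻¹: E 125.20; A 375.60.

67.0 %

n(E) = 331 / 125.20 = 2.644 mol
n(A) = 489 / 375.60 = 1.302 mol
selectivity = 2.644/(2.644+1.302) × 100 = 67.00 %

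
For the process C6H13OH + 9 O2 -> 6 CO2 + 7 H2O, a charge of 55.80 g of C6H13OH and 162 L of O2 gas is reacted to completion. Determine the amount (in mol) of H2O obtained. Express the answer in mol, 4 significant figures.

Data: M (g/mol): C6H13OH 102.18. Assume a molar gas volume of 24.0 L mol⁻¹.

n(C6H13OH) = 55.80 / 102.18 = 0.5461 mol
n(O2) = 162.0 / 24.0 = 6.750 mol
n/ν for C6H13OH = 0.5461/1 = 0.5461
n/ν for O2 = 6.750/9 = 0.7500
Smallest n/ν is C6H13OH → limiting reagent.
n(H2O) = (7/1) × 0.5461 = 3.823 mol

3.823 mol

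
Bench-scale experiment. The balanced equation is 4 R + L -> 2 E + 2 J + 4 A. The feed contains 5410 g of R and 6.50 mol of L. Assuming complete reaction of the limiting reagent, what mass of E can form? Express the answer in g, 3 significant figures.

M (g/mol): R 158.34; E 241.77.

n(R) = 5410 / 158.34 = 34.17 mol
n(L) = 6.500 mol
n/ν → R: 8.543, L: 6.500; L is limiting.
n(E) = (2/1) × 6.500 = 13.00 mol
mass = 13.00 × 241.77 = 3143 g

3140 g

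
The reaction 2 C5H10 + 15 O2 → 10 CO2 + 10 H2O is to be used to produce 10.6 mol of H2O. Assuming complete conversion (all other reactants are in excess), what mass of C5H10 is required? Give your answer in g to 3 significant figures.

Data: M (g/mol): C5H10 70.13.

n(H2O) = 10.60 mol
n(C5H10) = (2/10) × 10.60 = 2.120 mol
mass = 2.120 × 70.13 = 148.7 g

149 g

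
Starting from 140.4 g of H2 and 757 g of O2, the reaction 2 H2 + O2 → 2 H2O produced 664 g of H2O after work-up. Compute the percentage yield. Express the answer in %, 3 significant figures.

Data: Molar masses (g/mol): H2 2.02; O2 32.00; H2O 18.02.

77.9 %

n(H2) = 140.4 / 2.02 = 69.50 mol
n(O2) = 757.0 / 32.00 = 23.66 mol
n/ν for H2 = 69.50/2 = 34.75
n/ν for O2 = 23.66/1 = 23.66
Smallest n/ν is O2 → limiting reagent.
theoretical n(H2O) = (2/1) × 23.66 = 47.32 mol → 852.7 g
% yield = 664 / 852.7 × 100 = 77.87 %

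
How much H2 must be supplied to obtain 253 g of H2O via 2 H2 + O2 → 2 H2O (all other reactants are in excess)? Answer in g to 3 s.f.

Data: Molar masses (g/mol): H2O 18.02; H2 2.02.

n(H2O) = 253 / 18.02 = 14.04 mol
n(H2) = (2/2) × 14.04 = 14.04 mol
mass = 14.04 × 2.02 = 28.36 g

28.4 g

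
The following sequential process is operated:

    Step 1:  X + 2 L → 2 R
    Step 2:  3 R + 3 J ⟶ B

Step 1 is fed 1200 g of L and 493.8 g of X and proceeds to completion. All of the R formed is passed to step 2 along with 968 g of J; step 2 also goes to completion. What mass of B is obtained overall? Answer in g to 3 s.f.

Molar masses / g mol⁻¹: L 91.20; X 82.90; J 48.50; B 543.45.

2160 g

Step 1:
n(L) = 1200 / 91.20 = 13.16 mol
n(X) = 493.8 / 82.90 = 5.957 mol
n/ν for L = 13.16/2 = 6.580
n/ν for X = 5.957/1 = 5.957
Smallest n/ν is X → limiting reagent.
n(R) produced = (2/1) × 5.957 = 11.91 mol
Step 2:
n(R) available = 11.91 mol
n(J) = 968.0 / 48.50 = 19.96 mol
n/ν for R = 11.91/3 = 3.970
n/ν for J = 19.96/3 = 6.653
Smallest n/ν is R → limiting reagent.
n(B) = (1/3) × 11.91 = 3.970 mol
mass = 3.970 × 543.45 = 2157 g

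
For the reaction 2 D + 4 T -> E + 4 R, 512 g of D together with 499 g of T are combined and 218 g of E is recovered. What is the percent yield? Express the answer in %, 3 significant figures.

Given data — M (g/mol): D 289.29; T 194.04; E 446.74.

75.9 %

n(D) = 512.0 / 289.29 = 1.770 mol
n(T) = 499.0 / 194.04 = 2.572 mol
n/ν for D = 1.770/2 = 0.8850
n/ν for T = 2.572/4 = 0.6430
Smallest n/ν is T → limiting reagent.
theoretical n(E) = (1/4) × 2.572 = 0.6430 mol → 287.3 g
% yield = 218 / 287.3 × 100 = 75.88 %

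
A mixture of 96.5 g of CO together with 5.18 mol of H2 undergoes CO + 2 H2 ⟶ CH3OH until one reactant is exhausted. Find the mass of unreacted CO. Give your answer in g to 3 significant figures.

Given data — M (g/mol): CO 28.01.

24.0 g

n(CO) = 96.50 / 28.01 = 3.445 mol
n(H2) = 5.180 mol
n/ν for CO = 3.445/1 = 3.445
n/ν for H2 = 5.180/2 = 2.590
Smallest n/ν is H2 → limiting reagent.
CO consumed = (1/2) × 5.180 = 2.590 mol
CO remaining = 3.445 − 2.590 = 0.8550 mol
mass = 0.8550 × 28.01 = 23.95 g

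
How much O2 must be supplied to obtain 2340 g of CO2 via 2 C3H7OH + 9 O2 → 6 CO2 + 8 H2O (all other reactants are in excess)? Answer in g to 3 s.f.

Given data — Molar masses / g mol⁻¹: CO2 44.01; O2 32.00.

n(CO2) = 2340 / 44.01 = 53.17 mol
n(O2) = (9/6) × 53.17 = 79.76 mol
mass = 79.76 × 32.00 = 2552 g

2550 g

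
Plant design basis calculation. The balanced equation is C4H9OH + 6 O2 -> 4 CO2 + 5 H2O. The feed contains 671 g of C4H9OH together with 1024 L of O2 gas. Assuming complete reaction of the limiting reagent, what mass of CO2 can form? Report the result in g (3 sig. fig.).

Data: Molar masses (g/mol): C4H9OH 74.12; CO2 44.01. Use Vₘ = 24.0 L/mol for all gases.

n(C4H9OH) = 671.0 / 74.12 = 9.053 mol
n(O2) = 1024 / 24.0 = 42.67 mol
n/ν for C4H9OH = 9.053/1 = 9.053
n/ν for O2 = 42.67/6 = 7.112
Smallest n/ν is O2 → limiting reagent.
n(CO2) = (4/6) × 42.67 = 28.45 mol
mass = 28.45 × 44.01 = 1252 g

1250 g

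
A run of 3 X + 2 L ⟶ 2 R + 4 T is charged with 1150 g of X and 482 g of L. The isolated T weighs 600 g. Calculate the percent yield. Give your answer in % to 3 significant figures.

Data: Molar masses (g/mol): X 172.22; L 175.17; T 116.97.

n(X) = 1150 / 172.22 = 6.678 mol
n(L) = 482.0 / 175.17 = 2.752 mol
n/ν for X = 6.678/3 = 2.226
n/ν for L = 2.752/2 = 1.376
Smallest n/ν is L → limiting reagent.
theoretical n(T) = (4/2) × 2.752 = 5.504 mol → 643.8 g
% yield = 600 / 643.8 × 100 = 93.20 %

93.2 %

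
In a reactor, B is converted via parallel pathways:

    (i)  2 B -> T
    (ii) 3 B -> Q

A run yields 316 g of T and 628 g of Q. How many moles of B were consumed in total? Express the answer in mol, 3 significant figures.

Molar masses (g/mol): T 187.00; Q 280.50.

n(T) = 316 / 187.00 = 1.690 mol
n(Q) = 628 / 280.50 = 2.239 mol
n(B) via (i) = (2/1)×1.690 = 3.380 mol
n(B) via (ii) = (3/1)×2.239 = 6.717 mol
total n(B) = 3.380 + 6.717 = 10.10 mol

10.1 mol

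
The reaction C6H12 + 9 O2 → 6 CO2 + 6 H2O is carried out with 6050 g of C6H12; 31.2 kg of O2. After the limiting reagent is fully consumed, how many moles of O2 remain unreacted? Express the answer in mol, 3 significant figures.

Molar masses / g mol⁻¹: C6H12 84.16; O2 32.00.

328 mol

n(C6H12) = 6050 / 84.16 = 71.89 mol
n(O2) = 31.20×1000 / 32.00 = 975.0 mol
n/ν for C6H12 = 71.89/1 = 71.89
n/ν for O2 = 975.0/9 = 108.3
Smallest n/ν is C6H12 → limiting reagent.
O2 consumed = (9/1) × 71.89 = 647.0 mol
O2 remaining = 975.0 − 647.0 = 328.0 mol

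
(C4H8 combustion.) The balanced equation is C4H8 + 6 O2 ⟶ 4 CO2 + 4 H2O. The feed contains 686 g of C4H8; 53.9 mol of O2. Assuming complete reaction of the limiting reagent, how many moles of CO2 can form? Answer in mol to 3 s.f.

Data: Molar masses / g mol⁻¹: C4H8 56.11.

35.9 mol

n(C4H8) = 686.0 / 56.11 = 12.23 mol
n(O2) = 53.90 mol
n/ν for C4H8 = 12.23/1 = 12.23
n/ν for O2 = 53.90/6 = 8.983
Smallest n/ν is O2 → limiting reagent.
n(CO2) = (4/6) × 53.90 = 35.93 mol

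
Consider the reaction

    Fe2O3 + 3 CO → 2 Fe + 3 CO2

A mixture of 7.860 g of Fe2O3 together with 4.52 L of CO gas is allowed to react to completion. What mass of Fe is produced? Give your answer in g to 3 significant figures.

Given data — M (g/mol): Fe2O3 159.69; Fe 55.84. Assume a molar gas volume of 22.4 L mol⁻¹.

n(Fe2O3) = 7.860 / 159.69 = 0.04922 mol
n(CO) = 4.520 / 22.4 = 0.2018 mol
n/ν → Fe2O3: 0.04922, CO: 0.06727; Fe2O3 is limiting.
n(Fe) = (2/1) × 0.04922 = 0.09844 mol
mass = 0.09844 × 55.84 = 5.497 g

5.50 g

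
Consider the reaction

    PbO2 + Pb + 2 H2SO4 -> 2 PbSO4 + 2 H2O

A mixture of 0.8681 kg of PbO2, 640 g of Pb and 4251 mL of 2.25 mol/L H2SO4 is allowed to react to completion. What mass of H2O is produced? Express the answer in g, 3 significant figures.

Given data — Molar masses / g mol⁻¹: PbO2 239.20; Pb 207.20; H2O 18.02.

111 g

n(PbO2) = 0.8681×1000 / 239.20 = 3.629 mol
n(Pb) = 640.0 / 207.20 = 3.089 mol
n(H2SO4) = 2.25 × 4251/1000 = 9.565 mol
n/ν → PbO2: 3.629, Pb: 3.089, H2SO4: 4.783; Pb is limiting.
n(H2O) = (2/1) × 3.089 = 6.178 mol
mass = 6.178 × 18.02 = 111.3 g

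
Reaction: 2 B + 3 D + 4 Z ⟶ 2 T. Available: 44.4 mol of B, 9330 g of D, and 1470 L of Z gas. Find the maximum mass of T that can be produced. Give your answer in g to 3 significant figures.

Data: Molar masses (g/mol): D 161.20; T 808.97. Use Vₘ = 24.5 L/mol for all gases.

n(B) = 44.40 mol
n(D) = 9330 / 161.20 = 57.88 mol
n(Z) = 1470 / 24.5 = 60.00 mol
n/ν for B = 44.40/2 = 22.20
n/ν for D = 57.88/3 = 19.29
n/ν for Z = 60.00/4 = 15.00
Smallest n/ν is Z → limiting reagent.
n(T) = (2/4) × 60.00 = 30.00 mol
mass = 30.00 × 808.97 = 24270 g

24300 g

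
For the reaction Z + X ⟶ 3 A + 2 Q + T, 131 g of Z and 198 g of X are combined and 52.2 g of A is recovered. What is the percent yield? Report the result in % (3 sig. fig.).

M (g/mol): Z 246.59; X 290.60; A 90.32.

n(Z) = 131.0 / 246.59 = 0.5312 mol
n(X) = 198.0 / 290.60 = 0.6813 mol
n/ν for Z = 0.5312/1 = 0.5312
n/ν for X = 0.6813/1 = 0.6813
Smallest n/ν is Z → limiting reagent.
theoretical n(A) = (3/1) × 0.5312 = 1.594 mol → 144.0 g
% yield = 52.2 / 144.0 × 100 = 36.25 %

36.3 %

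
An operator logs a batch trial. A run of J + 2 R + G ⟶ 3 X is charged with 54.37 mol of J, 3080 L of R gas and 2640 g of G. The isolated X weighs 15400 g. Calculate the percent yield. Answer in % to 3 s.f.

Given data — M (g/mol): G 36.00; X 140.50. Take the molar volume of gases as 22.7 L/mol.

67.2 %

n(J) = 54.37 mol
n(R) = 3080 / 22.7 = 135.7 mol
n(G) = 2640 / 36.00 = 73.33 mol
n/ν for J = 54.37/1 = 54.37
n/ν for R = 135.7/2 = 67.85
n/ν for G = 73.33/1 = 73.33
Smallest n/ν is J → limiting reagent.
theoretical n(X) = (3/1) × 54.37 = 163.1 mol → 22920 g
% yield = 15400 / 22920 × 100 = 67.19 %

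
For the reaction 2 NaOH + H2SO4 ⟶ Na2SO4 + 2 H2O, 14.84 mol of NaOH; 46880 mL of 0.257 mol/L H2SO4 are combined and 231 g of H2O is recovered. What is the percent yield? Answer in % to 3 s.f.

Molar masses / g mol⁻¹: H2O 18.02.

86.4 %

n(NaOH) = 14.84 mol
n(H2SO4) = 0.257 × 46880/1000 = 12.05 mol
n/ν for NaOH = 14.84/2 = 7.420
n/ν for H2SO4 = 12.05/1 = 12.05
Smallest n/ν is NaOH → limiting reagent.
theoretical n(H2O) = (2/2) × 14.84 = 14.84 mol → 267.4 g
% yield = 231 / 267.4 × 100 = 86.39 %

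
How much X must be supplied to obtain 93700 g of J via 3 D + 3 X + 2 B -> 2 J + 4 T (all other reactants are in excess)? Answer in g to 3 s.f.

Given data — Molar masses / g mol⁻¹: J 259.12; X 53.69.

n(J) = 93700 / 259.12 = 361.6 mol
n(X) = (3/2) × 361.6 = 542.4 mol
mass = 542.4 × 53.69 = 29120 g

29100 g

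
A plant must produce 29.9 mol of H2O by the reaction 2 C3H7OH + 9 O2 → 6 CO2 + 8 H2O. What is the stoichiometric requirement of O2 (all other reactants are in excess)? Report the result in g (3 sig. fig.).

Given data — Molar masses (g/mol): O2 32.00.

1080 g

n(H2O) = 29.90 mol
n(O2) = (9/8) × 29.90 = 33.64 mol
mass = 33.64 × 32.00 = 1076 g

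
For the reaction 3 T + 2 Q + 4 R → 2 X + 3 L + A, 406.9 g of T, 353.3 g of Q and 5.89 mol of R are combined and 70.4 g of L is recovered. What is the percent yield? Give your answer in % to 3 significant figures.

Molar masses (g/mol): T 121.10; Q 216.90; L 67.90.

n(T) = 406.9 / 121.10 = 3.360 mol
n(Q) = 353.3 / 216.90 = 1.629 mol
n(R) = 5.890 mol
n/ν → T: 1.120, Q: 0.8145, R: 1.473; Q is limiting.
theoretical n(L) = (3/2) × 1.629 = 2.444 mol → 165.9 g
% yield = 70.4 / 165.9 × 100 = 42.44 %

42.4 %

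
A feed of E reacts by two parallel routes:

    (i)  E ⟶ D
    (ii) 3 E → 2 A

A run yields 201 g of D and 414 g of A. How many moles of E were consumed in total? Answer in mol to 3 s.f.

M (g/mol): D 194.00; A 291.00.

n(D) = 201 / 194.00 = 1.036 mol
n(A) = 414 / 291.00 = 1.423 mol
n(E) via (i) = (1/1)×1.036 = 1.036 mol
n(E) via (ii) = (3/2)×1.423 = 2.135 mol
total n(E) = 1.036 + 2.135 = 3.171 mol

3.17 mol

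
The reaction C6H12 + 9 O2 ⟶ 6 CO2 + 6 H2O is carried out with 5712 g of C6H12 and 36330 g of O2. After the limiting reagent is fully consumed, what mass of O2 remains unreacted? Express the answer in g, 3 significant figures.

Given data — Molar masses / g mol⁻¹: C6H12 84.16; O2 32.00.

16800 g

n(C6H12) = 5712 / 84.16 = 67.87 mol
n(O2) = 36330 / 32.00 = 1135 mol
n/ν → C6H12: 67.87, O2: 126.1; C6H12 is limiting.
O2 consumed = (9/1) × 67.87 = 610.8 mol
O2 remaining = 1135 − 610.8 = 524.2 mol
mass = 524.2 × 32.00 = 16770 g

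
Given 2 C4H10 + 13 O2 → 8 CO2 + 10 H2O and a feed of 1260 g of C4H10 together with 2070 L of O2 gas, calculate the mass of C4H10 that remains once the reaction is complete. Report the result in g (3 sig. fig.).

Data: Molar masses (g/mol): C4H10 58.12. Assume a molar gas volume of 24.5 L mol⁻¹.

n(C4H10) = 1260 / 58.12 = 21.68 mol
n(O2) = 2070 / 24.5 = 84.49 mol
n/ν for C4H10 = 21.68/2 = 10.84
n/ν for O2 = 84.49/13 = 6.499
Smallest n/ν is O2 → limiting reagent.
C4H10 consumed = (2/13) × 84.49 = 13.00 mol
C4H10 remaining = 21.68 − 13.00 = 8.680 mol
mass = 8.680 × 58.12 = 504.5 g

505 g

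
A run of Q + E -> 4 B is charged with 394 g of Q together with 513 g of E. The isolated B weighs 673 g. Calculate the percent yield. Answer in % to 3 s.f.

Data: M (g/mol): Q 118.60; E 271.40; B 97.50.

n(Q) = 394.0 / 118.60 = 3.322 mol
n(E) = 513.0 / 271.40 = 1.890 mol
n/ν for Q = 3.322/1 = 3.322
n/ν for E = 1.890/1 = 1.890
Smallest n/ν is E → limiting reagent.
theoretical n(B) = (4/1) × 1.890 = 7.560 mol → 737.1 g
% yield = 673 / 737.1 × 100 = 91.30 %

91.3 %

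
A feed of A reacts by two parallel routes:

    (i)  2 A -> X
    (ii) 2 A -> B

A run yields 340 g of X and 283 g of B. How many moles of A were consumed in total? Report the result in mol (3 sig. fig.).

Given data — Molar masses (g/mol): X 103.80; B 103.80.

12.0 mol

n(X) = 340 / 103.80 = 3.276 mol
n(B) = 283 / 103.80 = 2.726 mol
n(A) via (i) = (2/1)×3.276 = 6.552 mol
n(A) via (ii) = (2/1)×2.726 = 5.452 mol
total n(A) = 6.552 + 5.452 = 12.00 mol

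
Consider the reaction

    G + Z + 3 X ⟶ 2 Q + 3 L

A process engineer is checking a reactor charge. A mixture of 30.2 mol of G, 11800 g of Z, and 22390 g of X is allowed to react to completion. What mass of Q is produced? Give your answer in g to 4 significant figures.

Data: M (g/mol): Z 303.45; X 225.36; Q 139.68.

8437 g

n(G) = 30.20 mol
n(Z) = 11800 / 303.45 = 38.89 mol
n(X) = 22390 / 225.36 = 99.35 mol
n/ν → G: 30.20, Z: 38.89, X: 33.12; G is limiting.
n(Q) = (2/1) × 30.20 = 60.40 mol
mass = 60.40 × 139.68 = 8437 g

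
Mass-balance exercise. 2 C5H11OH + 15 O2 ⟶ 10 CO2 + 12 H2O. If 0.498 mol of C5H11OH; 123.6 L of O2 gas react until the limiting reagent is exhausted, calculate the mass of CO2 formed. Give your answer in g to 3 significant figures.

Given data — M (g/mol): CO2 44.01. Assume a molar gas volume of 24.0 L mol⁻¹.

110 g

n(C5H11OH) = 0.4980 mol
n(O2) = 123.6 / 24.0 = 5.150 mol
n/ν for C5H11OH = 0.4980/2 = 0.2490
n/ν for O2 = 5.150/15 = 0.3433
Smallest n/ν is C5H11OH → limiting reagent.
n(CO2) = (10/2) × 0.4980 = 2.490 mol
mass = 2.490 × 44.01 = 109.6 g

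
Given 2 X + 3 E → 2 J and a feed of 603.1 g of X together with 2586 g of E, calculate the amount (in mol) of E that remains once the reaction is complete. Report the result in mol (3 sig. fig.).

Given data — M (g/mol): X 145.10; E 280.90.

n(X) = 603.1 / 145.10 = 4.156 mol
n(E) = 2586 / 280.90 = 9.206 mol
n/ν → X: 2.078, E: 3.069; X is limiting.
E consumed = (3/2) × 4.156 = 6.234 mol
E remaining = 9.206 − 6.234 = 2.972 mol

2.97 mol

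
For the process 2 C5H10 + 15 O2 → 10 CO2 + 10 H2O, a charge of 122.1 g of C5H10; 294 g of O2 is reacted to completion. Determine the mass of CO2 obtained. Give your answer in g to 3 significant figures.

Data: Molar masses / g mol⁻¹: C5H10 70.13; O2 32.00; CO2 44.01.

n(C5H10) = 122.1 / 70.13 = 1.741 mol
n(O2) = 294.0 / 32.00 = 9.188 mol
n/ν for C5H10 = 1.741/2 = 0.8705
n/ν for O2 = 9.188/15 = 0.6125
Smallest n/ν is O2 → limiting reagent.
n(CO2) = (10/15) × 9.188 = 6.125 mol
mass = 6.125 × 44.01 = 269.6 g

270 g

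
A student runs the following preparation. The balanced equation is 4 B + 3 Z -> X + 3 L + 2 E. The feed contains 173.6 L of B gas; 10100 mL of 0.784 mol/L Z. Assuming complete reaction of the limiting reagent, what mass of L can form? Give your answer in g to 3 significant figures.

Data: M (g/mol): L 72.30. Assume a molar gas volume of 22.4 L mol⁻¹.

420 g

n(B) = 173.6 / 22.4 = 7.750 mol
n(Z) = 0.784 × 10100/1000 = 7.918 mol
n/ν for B = 7.750/4 = 1.938
n/ν for Z = 7.918/3 = 2.639
Smallest n/ν is B → limiting reagent.
n(L) = (3/4) × 7.750 = 5.813 mol
mass = 5.813 × 72.30 = 420.3 g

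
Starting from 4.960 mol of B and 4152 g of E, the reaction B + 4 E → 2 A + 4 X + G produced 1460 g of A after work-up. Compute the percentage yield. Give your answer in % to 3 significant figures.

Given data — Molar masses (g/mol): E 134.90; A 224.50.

n(B) = 4.960 mol
n(E) = 4152 / 134.90 = 30.78 mol
n/ν for B = 4.960/1 = 4.960
n/ν for E = 30.78/4 = 7.695
Smallest n/ν is B → limiting reagent.
theoretical n(A) = (2/1) × 4.960 = 9.920 mol → 2227 g
% yield = 1460 / 2227 × 100 = 65.56 %

65.6 %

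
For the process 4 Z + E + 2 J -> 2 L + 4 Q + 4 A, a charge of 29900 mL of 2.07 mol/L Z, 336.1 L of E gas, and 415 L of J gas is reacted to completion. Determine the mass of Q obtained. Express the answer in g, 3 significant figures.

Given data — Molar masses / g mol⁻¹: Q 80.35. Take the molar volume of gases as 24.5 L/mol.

n(Z) = 2.07 × 29900/1000 = 61.89 mol
n(E) = 336.1 / 24.5 = 13.72 mol
n(J) = 415.0 / 24.5 = 16.94 mol
n/ν for Z = 61.89/4 = 15.47
n/ν for E = 13.72/1 = 13.72
n/ν for J = 16.94/2 = 8.470
Smallest n/ν is J → limiting reagent.
n(Q) = (4/2) × 16.94 = 33.88 mol
mass = 33.88 × 80.35 = 2722 g

2720 g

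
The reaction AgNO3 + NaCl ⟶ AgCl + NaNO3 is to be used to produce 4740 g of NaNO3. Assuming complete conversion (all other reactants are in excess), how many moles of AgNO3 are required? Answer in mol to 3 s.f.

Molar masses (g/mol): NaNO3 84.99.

n(NaNO3) = 4740 / 84.99 = 55.77 mol
n(AgNO3) = (1/1) × 55.77 = 55.77 mol

55.8 mol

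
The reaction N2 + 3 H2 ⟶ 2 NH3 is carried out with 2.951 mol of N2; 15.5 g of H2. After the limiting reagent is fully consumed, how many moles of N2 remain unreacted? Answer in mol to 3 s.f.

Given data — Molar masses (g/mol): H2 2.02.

n(N2) = 2.951 mol
n(H2) = 15.50 / 2.02 = 7.673 mol
n/ν → N2: 2.951, H2: 2.558; H2 is limiting.
N2 consumed = (1/3) × 7.673 = 2.558 mol
N2 remaining = 2.951 − 2.558 = 0.3930 mol

0.393 mol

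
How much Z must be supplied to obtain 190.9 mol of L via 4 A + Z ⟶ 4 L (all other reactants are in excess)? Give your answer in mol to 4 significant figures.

47.73 mol

n(L) = 190.9 mol
n(Z) = (1/4) × 190.9 = 47.73 mol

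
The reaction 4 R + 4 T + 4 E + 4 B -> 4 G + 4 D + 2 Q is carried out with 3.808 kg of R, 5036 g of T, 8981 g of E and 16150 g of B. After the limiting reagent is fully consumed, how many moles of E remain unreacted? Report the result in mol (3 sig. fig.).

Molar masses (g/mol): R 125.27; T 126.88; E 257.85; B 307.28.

n(R) = 3.808×1000 / 125.27 = 30.40 mol
n(T) = 5036 / 126.88 = 39.69 mol
n(E) = 8981 / 257.85 = 34.83 mol
n(B) = 16150 / 307.28 = 52.56 mol
n/ν for R = 30.40/4 = 7.600
n/ν for T = 39.69/4 = 9.923
n/ν for E = 34.83/4 = 8.708
n/ν for B = 52.56/4 = 13.14
Smallest n/ν is R → limiting reagent.
E consumed = (4/4) × 30.40 = 30.40 mol
E remaining = 34.83 − 30.40 = 4.430 mol

4.43 mol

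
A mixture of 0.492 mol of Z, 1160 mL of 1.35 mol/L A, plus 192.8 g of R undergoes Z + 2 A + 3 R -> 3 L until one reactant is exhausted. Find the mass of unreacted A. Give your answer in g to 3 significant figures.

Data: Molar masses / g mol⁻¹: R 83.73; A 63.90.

37.2 g

n(Z) = 0.4920 mol
n(A) = 1.35 × 1160/1000 = 1.566 mol
n(R) = 192.8 / 83.73 = 2.303 mol
n/ν → Z: 0.4920, A: 0.7830, R: 0.7677; Z is limiting.
A consumed = (2/1) × 0.4920 = 0.9840 mol
A remaining = 1.566 − 0.9840 = 0.5820 mol
mass = 0.5820 × 63.90 = 37.19 g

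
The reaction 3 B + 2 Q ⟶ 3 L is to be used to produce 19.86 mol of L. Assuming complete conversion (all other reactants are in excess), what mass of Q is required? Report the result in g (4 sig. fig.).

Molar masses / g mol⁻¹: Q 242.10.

3205 g

n(L) = 19.86 mol
n(Q) = (2/3) × 19.86 = 13.24 mol
mass = 13.24 × 242.10 = 3205 g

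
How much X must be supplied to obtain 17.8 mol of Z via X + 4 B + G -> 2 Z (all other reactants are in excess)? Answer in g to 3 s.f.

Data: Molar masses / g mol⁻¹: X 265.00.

2360 g

n(Z) = 17.80 mol
n(X) = (1/2) × 17.80 = 8.900 mol
mass = 8.900 × 265.00 = 2359 g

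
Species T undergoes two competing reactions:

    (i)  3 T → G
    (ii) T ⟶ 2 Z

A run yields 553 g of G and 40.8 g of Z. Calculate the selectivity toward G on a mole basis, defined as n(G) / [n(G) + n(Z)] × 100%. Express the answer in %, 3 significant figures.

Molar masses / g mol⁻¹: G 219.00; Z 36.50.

n(G) = 553 / 219.00 = 2.525 mol
n(Z) = 40.8 / 36.50 = 1.118 mol
selectivity = 2.525/(2.525+1.118) × 100 = 69.31 %

69.3 %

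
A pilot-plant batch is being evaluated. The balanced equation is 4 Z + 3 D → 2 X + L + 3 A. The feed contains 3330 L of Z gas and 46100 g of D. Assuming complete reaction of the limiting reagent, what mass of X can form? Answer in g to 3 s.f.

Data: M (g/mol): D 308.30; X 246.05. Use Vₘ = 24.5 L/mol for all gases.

16700 g

n(Z) = 3330 / 24.5 = 135.9 mol
n(D) = 46100 / 308.30 = 149.5 mol
n/ν → Z: 33.98, D: 49.83; Z is limiting.
n(X) = (2/4) × 135.9 = 67.95 mol
mass = 67.95 × 246.05 = 16720 g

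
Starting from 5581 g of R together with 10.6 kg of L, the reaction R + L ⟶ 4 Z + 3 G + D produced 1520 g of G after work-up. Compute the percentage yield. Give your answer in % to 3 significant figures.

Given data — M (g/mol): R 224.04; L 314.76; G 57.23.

35.5 %

n(R) = 5581 / 224.04 = 24.91 mol
n(L) = 10.60×1000 / 314.76 = 33.68 mol
n/ν for R = 24.91/1 = 24.91
n/ν for L = 33.68/1 = 33.68
Smallest n/ν is R → limiting reagent.
theoretical n(G) = (3/1) × 24.91 = 74.73 mol → 4277 g
% yield = 1520 / 4277 × 100 = 35.54 %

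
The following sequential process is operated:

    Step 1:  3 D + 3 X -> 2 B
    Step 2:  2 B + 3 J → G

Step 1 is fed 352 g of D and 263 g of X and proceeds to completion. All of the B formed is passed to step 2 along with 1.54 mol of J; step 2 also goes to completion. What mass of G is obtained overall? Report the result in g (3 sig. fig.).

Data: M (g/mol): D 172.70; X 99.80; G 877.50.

Step 1:
n(D) = 352.0 / 172.70 = 2.038 mol
n(X) = 263.0 / 99.80 = 2.635 mol
n/ν for D = 2.038/3 = 0.6793
n/ν for X = 2.635/3 = 0.8783
Smallest n/ν is D → limiting reagent.
n(B) produced = (2/3) × 2.038 = 1.359 mol
Step 2:
n(B) available = 1.359 mol
n(J) = 1.540 mol
n/ν for B = 1.359/2 = 0.6795
n/ν for J = 1.540/3 = 0.5133
Smallest n/ν is J → limiting reagent.
n(G) = (1/3) × 1.540 = 0.5133 mol
mass = 0.5133 × 877.50 = 450.4 g

450 g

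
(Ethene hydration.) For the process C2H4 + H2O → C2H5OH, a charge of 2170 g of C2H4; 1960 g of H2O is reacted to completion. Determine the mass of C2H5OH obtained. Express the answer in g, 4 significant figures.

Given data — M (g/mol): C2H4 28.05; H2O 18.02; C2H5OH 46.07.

3564 g

n(C2H4) = 2170 / 28.05 = 77.36 mol
n(H2O) = 1960 / 18.02 = 108.8 mol
n/ν → C2H4: 77.36, H2O: 108.8; C2H4 is limiting.
n(C2H5OH) = (1/1) × 77.36 = 77.36 mol
mass = 77.36 × 46.07 = 3564 g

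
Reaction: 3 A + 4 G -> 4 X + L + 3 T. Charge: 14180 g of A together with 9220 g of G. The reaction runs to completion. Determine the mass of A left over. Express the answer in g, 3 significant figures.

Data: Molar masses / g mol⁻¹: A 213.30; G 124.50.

2330 g

n(A) = 14180 / 213.30 = 66.48 mol
n(G) = 9220 / 124.50 = 74.06 mol
n/ν for A = 66.48/3 = 22.16
n/ν for G = 74.06/4 = 18.52
Smallest n/ν is G → limiting reagent.
A consumed = (3/4) × 74.06 = 55.55 mol
A remaining = 66.48 − 55.55 = 10.93 mol
mass = 10.93 × 213.30 = 2331 g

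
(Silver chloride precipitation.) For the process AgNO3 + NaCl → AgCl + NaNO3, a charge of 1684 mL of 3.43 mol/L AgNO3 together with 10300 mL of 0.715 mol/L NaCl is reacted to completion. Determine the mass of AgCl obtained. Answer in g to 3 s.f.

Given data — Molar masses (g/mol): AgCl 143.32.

n(AgNO3) = 3.43 × 1684/1000 = 5.776 mol
n(NaCl) = 0.715 × 10300/1000 = 7.365 mol
n/ν → AgNO3: 5.776, NaCl: 7.365; AgNO3 is limiting.
n(AgCl) = (1/1) × 5.776 = 5.776 mol
mass = 5.776 × 143.32 = 827.8 g

828 g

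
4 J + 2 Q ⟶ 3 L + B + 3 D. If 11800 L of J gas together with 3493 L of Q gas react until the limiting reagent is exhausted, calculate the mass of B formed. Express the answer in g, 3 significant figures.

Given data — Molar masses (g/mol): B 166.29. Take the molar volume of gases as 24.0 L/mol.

n(J) = 11800 / 24.0 = 491.7 mol
n(Q) = 3493 / 24.0 = 145.5 mol
n/ν for J = 491.7/4 = 122.9
n/ν for Q = 145.5/2 = 72.75
Smallest n/ν is Q → limiting reagent.
n(B) = (1/2) × 145.5 = 72.75 mol
mass = 72.75 × 166.29 = 12100 g

12100 g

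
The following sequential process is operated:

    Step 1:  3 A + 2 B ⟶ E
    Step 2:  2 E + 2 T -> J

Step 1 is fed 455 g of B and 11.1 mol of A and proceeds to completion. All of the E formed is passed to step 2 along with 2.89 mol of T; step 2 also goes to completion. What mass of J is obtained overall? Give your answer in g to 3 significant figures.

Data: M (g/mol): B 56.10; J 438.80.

Step 1:
n(B) = 455.0 / 56.10 = 8.111 mol
n(A) = 11.10 mol
n/ν → B: 4.056, A: 3.700; A is limiting.
n(E) produced = (1/3) × 11.10 = 3.700 mol
Step 2:
n(E) available = 3.700 mol
n(T) = 2.890 mol
n/ν → E: 1.850, T: 1.445; T is limiting.
n(J) = (1/2) × 2.890 = 1.445 mol
mass = 1.445 × 438.80 = 634.1 g

634 g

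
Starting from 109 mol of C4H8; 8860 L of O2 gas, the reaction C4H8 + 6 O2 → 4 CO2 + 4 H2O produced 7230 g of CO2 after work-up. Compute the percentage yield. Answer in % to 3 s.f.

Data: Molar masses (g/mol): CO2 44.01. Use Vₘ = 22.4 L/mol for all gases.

n(C4H8) = 109.0 mol
n(O2) = 8860 / 22.4 = 395.5 mol
n/ν → C4H8: 109.0, O2: 65.92; O2 is limiting.
theoretical n(CO2) = (4/6) × 395.5 = 263.7 mol → 11610 g
% yield = 7230 / 11610 × 100 = 62.27 %

62.3 %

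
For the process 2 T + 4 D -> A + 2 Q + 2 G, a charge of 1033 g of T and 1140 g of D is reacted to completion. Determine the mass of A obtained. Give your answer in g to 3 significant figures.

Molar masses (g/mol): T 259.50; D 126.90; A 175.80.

n(T) = 1033 / 259.50 = 3.981 mol
n(D) = 1140 / 126.90 = 8.983 mol
n/ν → T: 1.991, D: 2.246; T is limiting.
n(A) = (1/2) × 3.981 = 1.991 mol
mass = 1.991 × 175.80 = 350.0 g

350 g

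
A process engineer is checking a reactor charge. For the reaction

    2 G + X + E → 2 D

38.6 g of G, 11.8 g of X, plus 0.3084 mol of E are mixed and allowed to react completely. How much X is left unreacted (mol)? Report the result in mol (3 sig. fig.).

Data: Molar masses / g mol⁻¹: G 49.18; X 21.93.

n(G) = 38.60 / 49.18 = 0.7849 mol
n(X) = 11.80 / 21.93 = 0.5381 mol
n(E) = 0.3084 mol
n/ν for G = 0.7849/2 = 0.3925
n/ν for X = 0.5381/1 = 0.5381
n/ν for E = 0.3084/1 = 0.3084
Smallest n/ν is E → limiting reagent.
X consumed = (1/1) × 0.3084 = 0.3084 mol
X remaining = 0.5381 − 0.3084 = 0.2297 mol

0.230 mol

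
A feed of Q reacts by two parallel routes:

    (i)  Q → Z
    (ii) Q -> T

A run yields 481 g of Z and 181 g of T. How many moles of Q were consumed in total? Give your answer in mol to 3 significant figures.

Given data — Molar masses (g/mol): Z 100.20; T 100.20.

6.61 mol

n(Z) = 481 / 100.20 = 4.800 mol
n(T) = 181 / 100.20 = 1.806 mol
n(Q) via (i) = (1/1)×4.800 = 4.800 mol
n(Q) via (ii) = (1/1)×1.806 = 1.806 mol
total n(Q) = 4.800 + 1.806 = 6.606 mol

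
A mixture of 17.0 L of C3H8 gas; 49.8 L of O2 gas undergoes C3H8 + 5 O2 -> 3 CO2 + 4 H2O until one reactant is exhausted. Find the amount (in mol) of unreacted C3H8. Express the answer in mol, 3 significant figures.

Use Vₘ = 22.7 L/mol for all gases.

n(C3H8) = 17.00 / 22.7 = 0.7489 mol
n(O2) = 49.80 / 22.7 = 2.194 mol
n/ν for C3H8 = 0.7489/1 = 0.7489
n/ν for O2 = 2.194/5 = 0.4388
Smallest n/ν is O2 → limiting reagent.
C3H8 consumed = (1/5) × 2.194 = 0.4388 mol
C3H8 remaining = 0.7489 − 0.4388 = 0.3101 mol

0.310 mol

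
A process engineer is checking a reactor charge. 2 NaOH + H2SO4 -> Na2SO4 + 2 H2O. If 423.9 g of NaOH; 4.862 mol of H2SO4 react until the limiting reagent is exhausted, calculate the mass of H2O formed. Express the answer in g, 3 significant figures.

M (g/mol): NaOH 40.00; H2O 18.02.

175 g

n(NaOH) = 423.9 / 40.00 = 10.60 mol
n(H2SO4) = 4.862 mol
n/ν for NaOH = 10.60/2 = 5.300
n/ν for H2SO4 = 4.862/1 = 4.862
Smallest n/ν is H2SO4 → limiting reagent.
n(H2O) = (2/1) × 4.862 = 9.724 mol
mass = 9.724 × 18.02 = 175.2 g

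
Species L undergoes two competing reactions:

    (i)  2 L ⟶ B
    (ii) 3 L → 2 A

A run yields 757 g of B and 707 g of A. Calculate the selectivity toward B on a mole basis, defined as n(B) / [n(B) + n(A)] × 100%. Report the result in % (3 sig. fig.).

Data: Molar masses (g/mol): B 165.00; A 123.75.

44.5 %

n(B) = 757 / 165.00 = 4.588 mol
n(A) = 707 / 123.75 = 5.713 mol
selectivity = 4.588/(4.588+5.713) × 100 = 44.54 %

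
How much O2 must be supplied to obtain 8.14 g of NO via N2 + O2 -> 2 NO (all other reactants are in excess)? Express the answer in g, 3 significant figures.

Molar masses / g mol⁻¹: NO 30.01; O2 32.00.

4.34 g

n(NO) = 8.14 / 30.01 = 0.2712 mol
n(O2) = (1/2) × 0.2712 = 0.1356 mol
mass = 0.1356 × 32.00 = 4.339 g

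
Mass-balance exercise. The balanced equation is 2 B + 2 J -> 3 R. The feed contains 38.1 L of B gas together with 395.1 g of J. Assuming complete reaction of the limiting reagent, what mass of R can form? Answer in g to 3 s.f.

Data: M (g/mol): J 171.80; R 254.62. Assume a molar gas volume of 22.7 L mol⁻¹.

n(B) = 38.10 / 22.7 = 1.678 mol
n(J) = 395.1 / 171.80 = 2.300 mol
n/ν for B = 1.678/2 = 0.8390
n/ν for J = 2.300/2 = 1.150
Smallest n/ν is B → limiting reagent.
n(R) = (3/2) × 1.678 = 2.517 mol
mass = 2.517 × 254.62 = 640.9 g

641 g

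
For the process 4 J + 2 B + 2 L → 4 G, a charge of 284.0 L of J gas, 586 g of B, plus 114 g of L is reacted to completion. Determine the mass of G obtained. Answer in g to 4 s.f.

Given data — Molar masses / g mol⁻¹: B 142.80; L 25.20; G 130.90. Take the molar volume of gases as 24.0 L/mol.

n(J) = 284.0 / 24.0 = 11.83 mol
n(B) = 586.0 / 142.80 = 4.104 mol
n(L) = 114.0 / 25.20 = 4.524 mol
n/ν → J: 2.958, B: 2.052, L: 2.262; B is limiting.
n(G) = (4/2) × 4.104 = 8.208 mol
mass = 8.208 × 130.90 = 1074 g

1074 g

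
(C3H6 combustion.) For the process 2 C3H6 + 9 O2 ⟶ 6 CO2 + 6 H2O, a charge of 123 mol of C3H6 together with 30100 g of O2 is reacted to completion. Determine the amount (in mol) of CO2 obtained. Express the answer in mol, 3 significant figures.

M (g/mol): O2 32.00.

n(C3H6) = 123.0 mol
n(O2) = 30100 / 32.00 = 940.6 mol
n/ν for C3H6 = 123.0/2 = 61.50
n/ν for O2 = 940.6/9 = 104.5
Smallest n/ν is C3H6 → limiting reagent.
n(CO2) = (6/2) × 123.0 = 369.0 mol

369 mol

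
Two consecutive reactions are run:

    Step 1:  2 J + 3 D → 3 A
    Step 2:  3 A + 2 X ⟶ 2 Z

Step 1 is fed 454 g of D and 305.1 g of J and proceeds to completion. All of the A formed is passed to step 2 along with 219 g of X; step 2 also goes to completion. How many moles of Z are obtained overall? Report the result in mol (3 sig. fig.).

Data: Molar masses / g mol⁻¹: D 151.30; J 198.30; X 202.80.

1.08 mol

Step 1:
n(D) = 454.0 / 151.30 = 3.001 mol
n(J) = 305.1 / 198.30 = 1.539 mol
n/ν → D: 1.000, J: 0.7695; J is limiting.
n(A) produced = (3/2) × 1.539 = 2.309 mol
Step 2:
n(A) available = 2.309 mol
n(X) = 219.0 / 202.80 = 1.080 mol
n/ν → A: 0.7697, X: 0.5400; X is limiting.
n(Z) = (2/2) × 1.080 = 1.080 mol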